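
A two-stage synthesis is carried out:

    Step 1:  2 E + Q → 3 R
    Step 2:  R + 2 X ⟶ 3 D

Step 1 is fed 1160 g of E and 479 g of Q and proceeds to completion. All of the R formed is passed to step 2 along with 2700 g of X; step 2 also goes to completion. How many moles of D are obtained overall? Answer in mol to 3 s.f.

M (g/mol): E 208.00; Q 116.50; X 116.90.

Step 1:
n(E) = 1160 / 208.00 = 5.577 mol
n(Q) = 479.0 / 116.50 = 4.112 mol
n/ν for E = 5.577/2 = 2.789
n/ν for Q = 4.112/1 = 4.112
Smallest n/ν is E → limiting reagent.
n(R) produced = (3/2) × 5.577 = 8.366 mol
Step 2:
n(R) available = 8.366 mol
n(X) = 2700 / 116.90 = 23.10 mol
n/ν for R = 8.366/1 = 8.366
n/ν for X = 23.10/2 = 11.55
Smallest n/ν is R → limiting reagent.
n(D) = (3/1) × 8.366 = 25.10 mol

25.1 mol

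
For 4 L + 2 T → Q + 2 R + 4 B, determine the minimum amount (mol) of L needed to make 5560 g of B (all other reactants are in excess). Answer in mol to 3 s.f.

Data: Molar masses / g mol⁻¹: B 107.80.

n(B) = 5560 / 107.80 = 51.58 mol
n(L) = (4/4) × 51.58 = 51.58 mol

51.6 mol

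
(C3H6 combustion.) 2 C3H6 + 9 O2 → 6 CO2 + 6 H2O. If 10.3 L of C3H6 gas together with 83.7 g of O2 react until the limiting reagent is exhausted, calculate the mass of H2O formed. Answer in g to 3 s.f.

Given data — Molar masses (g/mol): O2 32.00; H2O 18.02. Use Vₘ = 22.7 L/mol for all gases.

24.5 g

n(C3H6) = 10.30 / 22.7 = 0.4537 mol
n(O2) = 83.70 / 32.00 = 2.616 mol
n/ν → C3H6: 0.2269, O2: 0.2907; C3H6 is limiting.
n(H2O) = (6/2) × 0.4537 = 1.361 mol
mass = 1.361 × 18.02 = 24.53 g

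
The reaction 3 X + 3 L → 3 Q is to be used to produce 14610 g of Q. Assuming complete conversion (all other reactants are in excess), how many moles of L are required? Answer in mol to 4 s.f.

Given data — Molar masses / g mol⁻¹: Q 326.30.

44.77 mol

n(Q) = 14610 / 326.30 = 44.77 mol
n(L) = (3/3) × 44.77 = 44.77 mol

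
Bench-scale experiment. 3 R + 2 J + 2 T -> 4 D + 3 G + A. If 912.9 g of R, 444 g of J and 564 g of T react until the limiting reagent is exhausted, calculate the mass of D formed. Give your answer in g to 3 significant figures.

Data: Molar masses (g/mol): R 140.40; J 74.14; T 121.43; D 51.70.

448 g

n(R) = 912.9 / 140.40 = 6.502 mol
n(J) = 444.0 / 74.14 = 5.989 mol
n(T) = 564.0 / 121.43 = 4.645 mol
n/ν → R: 2.167, J: 2.995, T: 2.323; R is limiting.
n(D) = (4/3) × 6.502 = 8.669 mol
mass = 8.669 × 51.70 = 448.2 g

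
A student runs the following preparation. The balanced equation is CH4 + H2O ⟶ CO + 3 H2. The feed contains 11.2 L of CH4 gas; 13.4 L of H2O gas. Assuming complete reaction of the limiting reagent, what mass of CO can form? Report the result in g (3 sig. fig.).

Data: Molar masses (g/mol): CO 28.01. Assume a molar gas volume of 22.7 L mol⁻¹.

13.8 g

n(CH4) = 11.20 / 22.7 = 0.4934 mol
n(H2O) = 13.40 / 22.7 = 0.5903 mol
n/ν for CH4 = 0.4934/1 = 0.4934
n/ν for H2O = 0.5903/1 = 0.5903
Smallest n/ν is CH4 → limiting reagent.
n(CO) = (1/1) × 0.4934 = 0.4934 mol
mass = 0.4934 × 28.01 = 13.82 g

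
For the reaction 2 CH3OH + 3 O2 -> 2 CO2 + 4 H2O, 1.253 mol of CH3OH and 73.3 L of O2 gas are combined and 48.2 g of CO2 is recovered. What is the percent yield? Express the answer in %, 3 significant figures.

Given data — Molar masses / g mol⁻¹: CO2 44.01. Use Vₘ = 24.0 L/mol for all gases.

n(CH3OH) = 1.253 mol
n(O2) = 73.30 / 24.0 = 3.054 mol
n/ν → CH3OH: 0.6265, O2: 1.018; CH3OH is limiting.
theoretical n(CO2) = (2/2) × 1.253 = 1.253 mol → 55.14 g
% yield = 48.2 / 55.14 × 100 = 87.41 %

87.4 %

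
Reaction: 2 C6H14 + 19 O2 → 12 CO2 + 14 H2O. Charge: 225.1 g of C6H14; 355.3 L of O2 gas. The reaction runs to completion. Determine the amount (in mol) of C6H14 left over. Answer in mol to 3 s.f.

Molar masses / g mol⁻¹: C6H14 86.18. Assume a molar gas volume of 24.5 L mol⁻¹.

1.09 mol

n(C6H14) = 225.1 / 86.18 = 2.612 mol
n(O2) = 355.3 / 24.5 = 14.50 mol
n/ν for C6H14 = 2.612/2 = 1.306
n/ν for O2 = 14.50/19 = 0.7632
Smallest n/ν is O2 → limiting reagent.
C6H14 consumed = (2/19) × 14.50 = 1.526 mol
C6H14 remaining = 2.612 − 1.526 = 1.086 mol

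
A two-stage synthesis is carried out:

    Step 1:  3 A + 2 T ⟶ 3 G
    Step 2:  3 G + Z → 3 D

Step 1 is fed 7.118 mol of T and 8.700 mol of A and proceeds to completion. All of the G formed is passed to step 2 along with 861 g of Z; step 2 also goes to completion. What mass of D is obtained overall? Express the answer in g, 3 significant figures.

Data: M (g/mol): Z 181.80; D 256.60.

Step 1:
n(T) = 7.118 mol
n(A) = 8.700 mol
n/ν for T = 7.118/2 = 3.559
n/ν for A = 8.700/3 = 2.900
Smallest n/ν is A → limiting reagent.
n(G) produced = (3/3) × 8.700 = 8.700 mol
Step 2:
n(G) available = 8.700 mol
n(Z) = 861.0 / 181.80 = 4.736 mol
n/ν for G = 8.700/3 = 2.900
n/ν for Z = 4.736/1 = 4.736
Smallest n/ν is G → limiting reagent.
n(D) = (3/3) × 8.700 = 8.700 mol
mass = 8.700 × 256.60 = 2232 g

2230 g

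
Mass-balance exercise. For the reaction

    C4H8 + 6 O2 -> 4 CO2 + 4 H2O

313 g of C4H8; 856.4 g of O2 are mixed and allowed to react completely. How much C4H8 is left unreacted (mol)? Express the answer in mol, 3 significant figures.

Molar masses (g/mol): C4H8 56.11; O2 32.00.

1.12 mol

n(C4H8) = 313.0 / 56.11 = 5.578 mol
n(O2) = 856.4 / 32.00 = 26.76 mol
n/ν → C4H8: 5.578, O2: 4.460; O2 is limiting.
C4H8 consumed = (1/6) × 26.76 = 4.460 mol
C4H8 remaining = 5.578 − 4.460 = 1.118 mol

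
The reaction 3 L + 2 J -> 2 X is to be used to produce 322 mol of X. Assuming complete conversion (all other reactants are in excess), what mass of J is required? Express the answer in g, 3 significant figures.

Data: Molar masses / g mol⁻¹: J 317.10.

n(X) = 322.0 mol
n(J) = (2/2) × 322.0 = 322.0 mol
mass = 322.0 × 317.10 = 102100 g

102000 g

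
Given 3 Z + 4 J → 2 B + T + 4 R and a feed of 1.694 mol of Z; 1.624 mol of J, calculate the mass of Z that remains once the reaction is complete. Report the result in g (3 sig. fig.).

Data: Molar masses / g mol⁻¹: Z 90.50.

43.1 g

n(Z) = 1.694 mol
n(J) = 1.624 mol
n/ν → Z: 0.5647, J: 0.4060; J is limiting.
Z consumed = (3/4) × 1.624 = 1.218 mol
Z remaining = 1.694 − 1.218 = 0.4760 mol
mass = 0.4760 × 90.50 = 43.08 g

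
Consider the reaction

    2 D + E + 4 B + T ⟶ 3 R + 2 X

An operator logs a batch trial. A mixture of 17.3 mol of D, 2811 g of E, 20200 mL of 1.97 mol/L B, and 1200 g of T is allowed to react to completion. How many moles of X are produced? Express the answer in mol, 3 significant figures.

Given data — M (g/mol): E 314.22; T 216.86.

11.1 mol

n(D) = 17.30 mol
n(E) = 2811 / 314.22 = 8.946 mol
n(B) = 1.97 × 20200/1000 = 39.79 mol
n(T) = 1200 / 216.86 = 5.534 mol
n/ν → D: 8.650, E: 8.946, B: 9.948, T: 5.534; T is limiting.
n(X) = (2/1) × 5.534 = 11.07 mol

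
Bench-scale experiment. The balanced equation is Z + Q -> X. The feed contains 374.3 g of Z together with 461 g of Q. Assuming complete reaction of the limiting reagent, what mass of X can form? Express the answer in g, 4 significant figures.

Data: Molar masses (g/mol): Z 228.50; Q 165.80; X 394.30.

n(Z) = 374.3 / 228.50 = 1.638 mol
n(Q) = 461.0 / 165.80 = 2.780 mol
n/ν for Z = 1.638/1 = 1.638
n/ν for Q = 2.780/1 = 2.780
Smallest n/ν is Z → limiting reagent.
n(X) = (1/1) × 1.638 = 1.638 mol
mass = 1.638 × 394.30 = 645.9 g

645.9 g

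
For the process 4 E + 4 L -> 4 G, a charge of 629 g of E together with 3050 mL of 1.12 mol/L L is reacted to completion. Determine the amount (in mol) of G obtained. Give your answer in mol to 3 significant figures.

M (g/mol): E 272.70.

n(E) = 629.0 / 272.70 = 2.307 mol
n(L) = 1.12 × 3050/1000 = 3.416 mol
n/ν for E = 2.307/4 = 0.5768
n/ν for L = 3.416/4 = 0.8540
Smallest n/ν is E → limiting reagent.
n(G) = (4/4) × 2.307 = 2.307 mol

2.31 mol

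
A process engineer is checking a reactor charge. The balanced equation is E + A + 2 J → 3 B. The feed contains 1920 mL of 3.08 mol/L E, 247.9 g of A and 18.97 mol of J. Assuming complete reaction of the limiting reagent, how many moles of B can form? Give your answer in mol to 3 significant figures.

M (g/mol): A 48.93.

15.2 mol

n(E) = 3.08 × 1920/1000 = 5.914 mol
n(A) = 247.9 / 48.93 = 5.066 mol
n(J) = 18.97 mol
n/ν → E: 5.914, A: 5.066, J: 9.485; A is limiting.
n(B) = (3/1) × 5.066 = 15.20 mol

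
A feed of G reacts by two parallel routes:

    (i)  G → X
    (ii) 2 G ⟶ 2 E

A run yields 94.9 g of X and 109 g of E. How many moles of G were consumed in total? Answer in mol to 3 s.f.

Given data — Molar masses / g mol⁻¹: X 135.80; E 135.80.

n(X) = 94.9 / 135.80 = 0.6988 mol
n(E) = 109 / 135.80 = 0.8027 mol
n(G) via (i) = (1/1)×0.6988 = 0.6988 mol
n(G) via (ii) = (2/2)×0.8027 = 0.8027 mol
total n(G) = 0.6988 + 0.8027 = 1.502 mol

1.50 mol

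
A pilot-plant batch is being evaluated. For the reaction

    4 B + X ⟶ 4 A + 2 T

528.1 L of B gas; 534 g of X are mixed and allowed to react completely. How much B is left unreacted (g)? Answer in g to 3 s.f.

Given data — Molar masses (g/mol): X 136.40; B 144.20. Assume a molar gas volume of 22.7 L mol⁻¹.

n(B) = 528.1 / 22.7 = 23.26 mol
n(X) = 534.0 / 136.40 = 3.915 mol
n/ν → B: 5.815, X: 3.915; X is limiting.
B consumed = (4/1) × 3.915 = 15.66 mol
B remaining = 23.26 − 15.66 = 7.600 mol
mass = 7.600 × 144.20 = 1096 g

1100 g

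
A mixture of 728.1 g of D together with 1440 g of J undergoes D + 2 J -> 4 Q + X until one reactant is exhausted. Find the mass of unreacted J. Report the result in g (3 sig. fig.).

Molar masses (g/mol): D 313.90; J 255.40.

255 g

n(D) = 728.1 / 313.90 = 2.320 mol
n(J) = 1440 / 255.40 = 5.638 mol
n/ν → D: 2.320, J: 2.819; D is limiting.
J consumed = (2/1) × 2.320 = 4.640 mol
J remaining = 5.638 − 4.640 = 0.9980 mol
mass = 0.9980 × 255.40 = 254.9 g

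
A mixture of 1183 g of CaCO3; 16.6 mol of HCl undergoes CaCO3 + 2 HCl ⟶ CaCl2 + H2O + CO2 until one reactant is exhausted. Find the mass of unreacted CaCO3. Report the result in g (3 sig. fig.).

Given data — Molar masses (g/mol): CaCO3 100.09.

352 g

n(CaCO3) = 1183 / 100.09 = 11.82 mol
n(HCl) = 16.60 mol
n/ν for CaCO3 = 11.82/1 = 11.82
n/ν for HCl = 16.60/2 = 8.300
Smallest n/ν is HCl → limiting reagent.
CaCO3 consumed = (1/2) × 16.60 = 8.300 mol
CaCO3 remaining = 11.82 − 8.300 = 3.520 mol
mass = 3.520 × 100.09 = 352.3 g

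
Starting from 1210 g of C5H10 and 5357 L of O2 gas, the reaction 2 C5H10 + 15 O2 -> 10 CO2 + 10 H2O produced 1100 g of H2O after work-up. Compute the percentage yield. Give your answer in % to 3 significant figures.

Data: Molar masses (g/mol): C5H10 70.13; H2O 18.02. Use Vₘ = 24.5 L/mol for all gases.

70.8 %

n(C5H10) = 1210 / 70.13 = 17.25 mol
n(O2) = 5357 / 24.5 = 218.7 mol
n/ν → C5H10: 8.625, O2: 14.58; C5H10 is limiting.
theoretical n(H2O) = (10/2) × 17.25 = 86.25 mol → 1554 g
% yield = 1100 / 1554 × 100 = 70.79 %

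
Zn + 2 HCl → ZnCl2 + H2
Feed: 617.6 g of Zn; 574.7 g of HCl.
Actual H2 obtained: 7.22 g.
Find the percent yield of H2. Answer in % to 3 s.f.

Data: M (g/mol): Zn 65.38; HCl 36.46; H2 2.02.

n(Zn) = 617.6 / 65.38 = 9.446 mol
n(HCl) = 574.7 / 36.46 = 15.76 mol
n/ν for Zn = 9.446/1 = 9.446
n/ν for HCl = 15.76/2 = 7.880
Smallest n/ν is HCl → limiting reagent.
theoretical n(H2) = (1/2) × 15.76 = 7.880 mol → 15.92 g
% yield = 7.22 / 15.92 × 100 = 45.35 %

45.4 %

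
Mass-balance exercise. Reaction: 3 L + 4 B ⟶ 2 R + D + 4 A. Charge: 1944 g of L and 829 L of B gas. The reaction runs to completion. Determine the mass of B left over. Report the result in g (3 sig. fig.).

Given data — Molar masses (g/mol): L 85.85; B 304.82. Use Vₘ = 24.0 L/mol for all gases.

n(L) = 1944 / 85.85 = 22.64 mol
n(B) = 829.0 / 24.0 = 34.54 mol
n/ν → L: 7.547, B: 8.635; L is limiting.
B consumed = (4/3) × 22.64 = 30.19 mol
B remaining = 34.54 − 30.19 = 4.350 mol
mass = 4.350 × 304.82 = 1326 g

1330 g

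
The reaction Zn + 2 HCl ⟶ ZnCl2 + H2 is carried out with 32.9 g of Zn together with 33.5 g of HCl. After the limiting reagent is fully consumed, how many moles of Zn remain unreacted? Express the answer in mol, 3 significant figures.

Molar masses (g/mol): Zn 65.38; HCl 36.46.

0.0438 mol

n(Zn) = 32.90 / 65.38 = 0.5032 mol
n(HCl) = 33.50 / 36.46 = 0.9188 mol
n/ν → Zn: 0.5032, HCl: 0.4594; HCl is limiting.
Zn consumed = (1/2) × 0.9188 = 0.4594 mol
Zn remaining = 0.5032 − 0.4594 = 0.04380 mol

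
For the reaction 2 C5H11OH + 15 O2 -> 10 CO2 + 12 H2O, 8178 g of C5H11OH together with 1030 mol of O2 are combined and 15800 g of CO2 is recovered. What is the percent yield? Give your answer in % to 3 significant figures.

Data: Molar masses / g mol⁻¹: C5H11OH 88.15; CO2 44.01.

n(C5H11OH) = 8178 / 88.15 = 92.77 mol
n(O2) = 1030 mol
n/ν for C5H11OH = 92.77/2 = 46.39
n/ν for O2 = 1030/15 = 68.67
Smallest n/ν is C5H11OH → limiting reagent.
theoretical n(CO2) = (10/2) × 92.77 = 463.9 mol → 20420 g
% yield = 15800 / 20420 × 100 = 77.38 %

77.4 %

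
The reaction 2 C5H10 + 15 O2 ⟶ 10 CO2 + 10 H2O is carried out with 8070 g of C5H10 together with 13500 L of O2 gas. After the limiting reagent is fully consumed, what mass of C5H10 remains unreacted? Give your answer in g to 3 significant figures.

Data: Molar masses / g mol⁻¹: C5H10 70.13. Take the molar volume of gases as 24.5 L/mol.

2920 g

n(C5H10) = 8070 / 70.13 = 115.1 mol
n(O2) = 13500 / 24.5 = 551.0 mol
n/ν for C5H10 = 115.1/2 = 57.55
n/ν for O2 = 551.0/15 = 36.73
Smallest n/ν is O2 → limiting reagent.
C5H10 consumed = (2/15) × 551.0 = 73.47 mol
C5H10 remaining = 115.1 − 73.47 = 41.63 mol
mass = 41.63 × 70.13 = 2920 g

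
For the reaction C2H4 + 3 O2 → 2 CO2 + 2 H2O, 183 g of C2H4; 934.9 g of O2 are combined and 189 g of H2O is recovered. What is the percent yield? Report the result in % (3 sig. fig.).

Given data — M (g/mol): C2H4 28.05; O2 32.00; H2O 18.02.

n(C2H4) = 183.0 / 28.05 = 6.524 mol
n(O2) = 934.9 / 32.00 = 29.22 mol
n/ν for C2H4 = 6.524/1 = 6.524
n/ν for O2 = 29.22/3 = 9.740
Smallest n/ν is C2H4 → limiting reagent.
theoretical n(H2O) = (2/1) × 6.524 = 13.05 mol → 235.2 g
% yield = 189 / 235.2 × 100 = 80.36 %

80.4 %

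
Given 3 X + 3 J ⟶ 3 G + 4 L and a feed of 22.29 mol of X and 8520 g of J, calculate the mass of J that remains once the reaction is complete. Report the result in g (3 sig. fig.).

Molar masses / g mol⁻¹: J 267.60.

2560 g

n(X) = 22.29 mol
n(J) = 8520 / 267.60 = 31.84 mol
n/ν for X = 22.29/3 = 7.430
n/ν for J = 31.84/3 = 10.61
Smallest n/ν is X → limiting reagent.
J consumed = (3/3) × 22.29 = 22.29 mol
J remaining = 31.84 − 22.29 = 9.550 mol
mass = 9.550 × 267.60 = 2556 g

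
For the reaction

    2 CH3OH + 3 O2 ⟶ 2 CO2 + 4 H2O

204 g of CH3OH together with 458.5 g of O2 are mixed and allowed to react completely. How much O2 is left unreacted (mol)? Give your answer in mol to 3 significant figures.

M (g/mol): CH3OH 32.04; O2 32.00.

n(CH3OH) = 204.0 / 32.04 = 6.367 mol
n(O2) = 458.5 / 32.00 = 14.33 mol
n/ν for CH3OH = 6.367/2 = 3.184
n/ν for O2 = 14.33/3 = 4.777
Smallest n/ν is CH3OH → limiting reagent.
O2 consumed = (3/2) × 6.367 = 9.551 mol
O2 remaining = 14.33 − 9.551 = 4.779 mol

4.78 mol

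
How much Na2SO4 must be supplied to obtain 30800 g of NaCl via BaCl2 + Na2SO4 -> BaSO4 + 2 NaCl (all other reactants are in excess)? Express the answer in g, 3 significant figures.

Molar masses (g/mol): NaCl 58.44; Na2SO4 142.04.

37400 g

n(NaCl) = 30800 / 58.44 = 527.0 mol
n(Na2SO4) = (1/2) × 527.0 = 263.5 mol
mass = 263.5 × 142.04 = 37430 g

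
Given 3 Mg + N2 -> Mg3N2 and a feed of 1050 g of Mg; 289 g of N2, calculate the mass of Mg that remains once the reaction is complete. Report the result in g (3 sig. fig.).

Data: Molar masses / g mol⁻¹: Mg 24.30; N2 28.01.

n(Mg) = 1050 / 24.30 = 43.21 mol
n(N2) = 289.0 / 28.01 = 10.32 mol
n/ν for Mg = 43.21/3 = 14.40
n/ν for N2 = 10.32/1 = 10.32
Smallest n/ν is N2 → limiting reagent.
Mg consumed = (3/1) × 10.32 = 30.96 mol
Mg remaining = 43.21 − 30.96 = 12.25 mol
mass = 12.25 × 24.30 = 297.7 g

298 g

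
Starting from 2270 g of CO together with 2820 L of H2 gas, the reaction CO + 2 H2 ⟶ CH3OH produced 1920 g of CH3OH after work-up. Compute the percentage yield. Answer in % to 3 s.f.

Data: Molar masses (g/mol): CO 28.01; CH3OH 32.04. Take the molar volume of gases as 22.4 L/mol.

95.2 %

n(CO) = 2270 / 28.01 = 81.04 mol
n(H2) = 2820 / 22.4 = 125.9 mol
n/ν for CO = 81.04/1 = 81.04
n/ν for H2 = 125.9/2 = 62.95
Smallest n/ν is H2 → limiting reagent.
theoretical n(CH3OH) = (1/2) × 125.9 = 62.95 mol → 2017 g
% yield = 1920 / 2017 × 100 = 95.19 %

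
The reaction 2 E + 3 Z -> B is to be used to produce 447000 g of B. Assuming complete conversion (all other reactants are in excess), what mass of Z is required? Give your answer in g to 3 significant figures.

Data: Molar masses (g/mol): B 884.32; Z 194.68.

295000 g

n(B) = 447000 / 884.32 = 505.5 mol
n(Z) = (3/1) × 505.5 = 1517 mol
mass = 1517 × 194.68 = 295300 g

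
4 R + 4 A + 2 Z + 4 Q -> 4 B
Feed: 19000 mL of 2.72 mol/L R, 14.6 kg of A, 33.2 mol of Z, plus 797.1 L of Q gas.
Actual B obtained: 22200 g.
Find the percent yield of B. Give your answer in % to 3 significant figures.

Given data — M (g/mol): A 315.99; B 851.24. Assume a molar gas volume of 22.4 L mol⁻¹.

n(R) = 2.72 × 19000/1000 = 51.68 mol
n(A) = 14.60×1000 / 315.99 = 46.20 mol
n(Z) = 33.20 mol
n(Q) = 797.1 / 22.4 = 35.58 mol
n/ν → R: 12.92, A: 11.55, Z: 16.60, Q: 8.895; Q is limiting.
theoretical n(B) = (4/4) × 35.58 = 35.58 mol → 30290 g
% yield = 22200 / 30290 × 100 = 73.29 %

73.3 %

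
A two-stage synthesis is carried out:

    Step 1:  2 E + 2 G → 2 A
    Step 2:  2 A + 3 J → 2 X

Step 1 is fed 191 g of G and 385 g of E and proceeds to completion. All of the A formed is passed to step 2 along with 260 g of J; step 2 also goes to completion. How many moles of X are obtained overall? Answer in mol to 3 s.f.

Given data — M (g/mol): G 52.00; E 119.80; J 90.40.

Step 1:
n(G) = 191.0 / 52.00 = 3.673 mol
n(E) = 385.0 / 119.80 = 3.214 mol
n/ν for G = 3.673/2 = 1.837
n/ν for E = 3.214/2 = 1.607
Smallest n/ν is E → limiting reagent.
n(A) produced = (2/2) × 3.214 = 3.214 mol
Step 2:
n(A) available = 3.214 mol
n(J) = 260.0 / 90.40 = 2.876 mol
n/ν for A = 3.214/2 = 1.607
n/ν for J = 2.876/3 = 0.9587
Smallest n/ν is J → limiting reagent.
n(X) = (2/3) × 2.876 = 1.917 mol

1.92 mol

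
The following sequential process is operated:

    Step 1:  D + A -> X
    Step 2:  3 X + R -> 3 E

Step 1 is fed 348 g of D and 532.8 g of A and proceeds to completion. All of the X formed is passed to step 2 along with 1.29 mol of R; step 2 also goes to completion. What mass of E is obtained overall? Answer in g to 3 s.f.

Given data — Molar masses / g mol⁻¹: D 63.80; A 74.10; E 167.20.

647 g

Step 1:
n(D) = 348.0 / 63.80 = 5.455 mol
n(A) = 532.8 / 74.10 = 7.190 mol
n/ν for D = 5.455/1 = 5.455
n/ν for A = 7.190/1 = 7.190
Smallest n/ν is D → limiting reagent.
n(X) produced = (1/1) × 5.455 = 5.455 mol
Step 2:
n(X) available = 5.455 mol
n(R) = 1.290 mol
n/ν for X = 5.455/3 = 1.818
n/ν for R = 1.290/1 = 1.290
Smallest n/ν is R → limiting reagent.
n(E) = (3/1) × 1.290 = 3.870 mol
mass = 3.870 × 167.20 = 647.1 g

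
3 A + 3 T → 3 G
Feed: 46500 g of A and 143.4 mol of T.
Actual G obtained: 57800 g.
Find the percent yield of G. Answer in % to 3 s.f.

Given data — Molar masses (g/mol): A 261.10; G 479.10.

n(A) = 46500 / 261.10 = 178.1 mol
n(T) = 143.4 mol
n/ν → A: 59.37, T: 47.80; T is limiting.
theoretical n(G) = (3/3) × 143.4 = 143.4 mol → 68700 g
% yield = 57800 / 68700 × 100 = 84.13 %

84.1 %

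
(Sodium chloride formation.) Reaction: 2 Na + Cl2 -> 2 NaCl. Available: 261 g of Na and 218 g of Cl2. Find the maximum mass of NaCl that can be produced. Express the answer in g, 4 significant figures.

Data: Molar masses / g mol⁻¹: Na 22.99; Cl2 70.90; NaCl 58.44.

n(Na) = 261.0 / 22.99 = 11.35 mol
n(Cl2) = 218.0 / 70.90 = 3.075 mol
n/ν for Na = 11.35/2 = 5.675
n/ν for Cl2 = 3.075/1 = 3.075
Smallest n/ν is Cl2 → limiting reagent.
n(NaCl) = (2/1) × 3.075 = 6.150 mol
mass = 6.150 × 58.44 = 359.4 g

359.4 g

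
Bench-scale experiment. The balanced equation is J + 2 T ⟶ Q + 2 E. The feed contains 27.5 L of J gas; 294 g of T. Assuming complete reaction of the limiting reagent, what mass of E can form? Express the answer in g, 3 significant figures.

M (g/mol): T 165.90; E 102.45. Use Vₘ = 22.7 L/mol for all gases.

n(J) = 27.50 / 22.7 = 1.211 mol
n(T) = 294.0 / 165.90 = 1.772 mol
n/ν → J: 1.211, T: 0.8860; T is limiting.
n(E) = (2/2) × 1.772 = 1.772 mol
mass = 1.772 × 102.45 = 181.5 g

182 g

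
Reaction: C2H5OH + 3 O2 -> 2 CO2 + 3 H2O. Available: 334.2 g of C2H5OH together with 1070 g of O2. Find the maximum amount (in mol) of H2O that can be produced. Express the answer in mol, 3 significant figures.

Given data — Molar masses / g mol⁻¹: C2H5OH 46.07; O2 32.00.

21.8 mol

n(C2H5OH) = 334.2 / 46.07 = 7.254 mol
n(O2) = 1070 / 32.00 = 33.44 mol
n/ν for C2H5OH = 7.254/1 = 7.254
n/ν for O2 = 33.44/3 = 11.15
Smallest n/ν is C2H5OH → limiting reagent.
n(H2O) = (3/1) × 7.254 = 21.76 mol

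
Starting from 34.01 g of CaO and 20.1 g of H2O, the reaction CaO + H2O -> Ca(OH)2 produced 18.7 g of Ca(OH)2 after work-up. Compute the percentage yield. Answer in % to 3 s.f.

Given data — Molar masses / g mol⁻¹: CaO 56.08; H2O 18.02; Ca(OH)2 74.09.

41.6 %

n(CaO) = 34.01 / 56.08 = 0.6065 mol
n(H2O) = 20.10 / 18.02 = 1.115 mol
n/ν for CaO = 0.6065/1 = 0.6065
n/ν for H2O = 1.115/1 = 1.115
Smallest n/ν is CaO → limiting reagent.
theoretical n(Ca(OH)2) = (1/1) × 0.6065 = 0.6065 mol → 44.94 g
% yield = 18.7 / 44.94 × 100 = 41.61 %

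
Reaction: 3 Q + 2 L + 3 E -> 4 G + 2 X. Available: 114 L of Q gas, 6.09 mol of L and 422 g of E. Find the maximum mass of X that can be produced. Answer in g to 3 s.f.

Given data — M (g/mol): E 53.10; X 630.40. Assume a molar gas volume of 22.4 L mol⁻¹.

2140 g

n(Q) = 114.0 / 22.4 = 5.089 mol
n(L) = 6.090 mol
n(E) = 422.0 / 53.10 = 7.947 mol
n/ν → Q: 1.696, L: 3.045, E: 2.649; Q is limiting.
n(X) = (2/3) × 5.089 = 3.393 mol
mass = 3.393 × 630.40 = 2139 g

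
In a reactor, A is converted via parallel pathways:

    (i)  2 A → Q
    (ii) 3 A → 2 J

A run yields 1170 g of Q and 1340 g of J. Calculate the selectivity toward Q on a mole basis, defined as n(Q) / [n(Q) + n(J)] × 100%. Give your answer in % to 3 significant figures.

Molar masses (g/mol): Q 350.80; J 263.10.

39.6 %

n(Q) = 1170 / 350.80 = 3.335 mol
n(J) = 1340 / 263.10 = 5.093 mol
selectivity = 3.335/(3.335+5.093) × 100 = 39.57 %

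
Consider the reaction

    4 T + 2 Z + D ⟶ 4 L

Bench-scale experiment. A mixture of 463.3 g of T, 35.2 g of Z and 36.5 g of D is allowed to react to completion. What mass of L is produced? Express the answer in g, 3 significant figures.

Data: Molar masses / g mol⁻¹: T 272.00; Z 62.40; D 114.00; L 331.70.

374 g

n(T) = 463.3 / 272.00 = 1.703 mol
n(Z) = 35.20 / 62.40 = 0.5641 mol
n(D) = 36.50 / 114.00 = 0.3202 mol
n/ν for T = 1.703/4 = 0.4258
n/ν for Z = 0.5641/2 = 0.2821
n/ν for D = 0.3202/1 = 0.3202
Smallest n/ν is Z → limiting reagent.
n(L) = (4/2) × 0.5641 = 1.128 mol
mass = 1.128 × 331.70 = 374.2 g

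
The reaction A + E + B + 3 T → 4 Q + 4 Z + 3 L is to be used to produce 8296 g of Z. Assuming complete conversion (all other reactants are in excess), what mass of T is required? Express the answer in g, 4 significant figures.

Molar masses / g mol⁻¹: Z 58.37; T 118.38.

n(Z) = 8296 / 58.37 = 142.1 mol
n(T) = (3/4) × 142.1 = 106.6 mol
mass = 106.6 × 118.38 = 12620 g

12620 g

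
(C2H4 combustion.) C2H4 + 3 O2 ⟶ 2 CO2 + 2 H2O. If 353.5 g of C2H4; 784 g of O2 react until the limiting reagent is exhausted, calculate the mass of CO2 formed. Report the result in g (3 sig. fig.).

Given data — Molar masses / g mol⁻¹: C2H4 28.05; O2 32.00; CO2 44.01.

719 g

n(C2H4) = 353.5 / 28.05 = 12.60 mol
n(O2) = 784.0 / 32.00 = 24.50 mol
n/ν for C2H4 = 12.60/1 = 12.60
n/ν for O2 = 24.50/3 = 8.167
Smallest n/ν is O2 → limiting reagent.
n(CO2) = (2/3) × 24.50 = 16.33 mol
mass = 16.33 × 44.01 = 718.7 g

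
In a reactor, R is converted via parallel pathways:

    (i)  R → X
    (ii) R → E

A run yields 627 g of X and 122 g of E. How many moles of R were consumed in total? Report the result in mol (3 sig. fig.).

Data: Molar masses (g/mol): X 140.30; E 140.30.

5.34 mol

n(X) = 627 / 140.30 = 4.469 mol
n(E) = 122 / 140.30 = 0.8696 mol
n(R) via (i) = (1/1)×4.469 = 4.469 mol
n(R) via (ii) = (1/1)×0.8696 = 0.8696 mol
total n(R) = 4.469 + 0.8696 = 5.339 mol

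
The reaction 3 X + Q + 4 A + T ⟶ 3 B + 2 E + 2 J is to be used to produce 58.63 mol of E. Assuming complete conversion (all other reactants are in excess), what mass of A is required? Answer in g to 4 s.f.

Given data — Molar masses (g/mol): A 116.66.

13680 g

n(E) = 58.63 mol
n(A) = (4/2) × 58.63 = 117.3 mol
mass = 117.3 × 116.66 = 13680 g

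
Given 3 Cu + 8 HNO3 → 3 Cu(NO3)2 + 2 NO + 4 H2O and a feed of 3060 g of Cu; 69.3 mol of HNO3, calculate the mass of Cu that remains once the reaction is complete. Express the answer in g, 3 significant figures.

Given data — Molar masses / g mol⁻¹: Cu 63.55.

n(Cu) = 3060 / 63.55 = 48.15 mol
n(HNO3) = 69.30 mol
n/ν for Cu = 48.15/3 = 16.05
n/ν for HNO3 = 69.30/8 = 8.663
Smallest n/ν is HNO3 → limiting reagent.
Cu consumed = (3/8) × 69.30 = 25.99 mol
Cu remaining = 48.15 − 25.99 = 22.16 mol
mass = 22.16 × 63.55 = 1408 g

1410 g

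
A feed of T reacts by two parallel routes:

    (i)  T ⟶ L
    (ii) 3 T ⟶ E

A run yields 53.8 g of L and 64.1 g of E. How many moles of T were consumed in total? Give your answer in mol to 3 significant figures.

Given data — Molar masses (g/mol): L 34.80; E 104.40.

3.39 mol

n(L) = 53.8 / 34.80 = 1.546 mol
n(E) = 64.1 / 104.40 = 0.6140 mol
n(T) via (i) = (1/1)×1.546 = 1.546 mol
n(T) via (ii) = (3/1)×0.6140 = 1.842 mol
total n(T) = 1.546 + 1.842 = 3.388 mol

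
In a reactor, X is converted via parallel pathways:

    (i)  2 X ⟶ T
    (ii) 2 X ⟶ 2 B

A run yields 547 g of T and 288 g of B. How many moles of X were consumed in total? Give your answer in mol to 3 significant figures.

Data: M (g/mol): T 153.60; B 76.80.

n(T) = 547 / 153.60 = 3.561 mol
n(B) = 288 / 76.80 = 3.750 mol
n(X) via (i) = (2/1)×3.561 = 7.122 mol
n(X) via (ii) = (2/2)×3.750 = 3.750 mol
total n(X) = 7.122 + 3.750 = 10.87 mol

10.9 mol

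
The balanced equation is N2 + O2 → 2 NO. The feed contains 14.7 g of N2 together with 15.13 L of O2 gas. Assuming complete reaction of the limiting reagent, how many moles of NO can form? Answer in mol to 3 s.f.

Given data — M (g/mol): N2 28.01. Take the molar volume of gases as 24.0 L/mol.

1.05 mol

n(N2) = 14.70 / 28.01 = 0.5248 mol
n(O2) = 15.13 / 24.0 = 0.6304 mol
n/ν for N2 = 0.5248/1 = 0.5248
n/ν for O2 = 0.6304/1 = 0.6304
Smallest n/ν is N2 → limiting reagent.
n(NO) = (2/1) × 0.5248 = 1.050 mol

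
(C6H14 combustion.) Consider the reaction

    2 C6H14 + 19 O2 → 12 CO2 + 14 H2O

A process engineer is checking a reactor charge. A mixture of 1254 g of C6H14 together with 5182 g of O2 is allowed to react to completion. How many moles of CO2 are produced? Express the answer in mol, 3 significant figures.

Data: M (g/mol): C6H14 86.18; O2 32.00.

n(C6H14) = 1254 / 86.18 = 14.55 mol
n(O2) = 5182 / 32.00 = 161.9 mol
n/ν for C6H14 = 14.55/2 = 7.275
n/ν for O2 = 161.9/19 = 8.521
Smallest n/ν is C6H14 → limiting reagent.
n(CO2) = (12/2) × 14.55 = 87.30 mol

87.3 mol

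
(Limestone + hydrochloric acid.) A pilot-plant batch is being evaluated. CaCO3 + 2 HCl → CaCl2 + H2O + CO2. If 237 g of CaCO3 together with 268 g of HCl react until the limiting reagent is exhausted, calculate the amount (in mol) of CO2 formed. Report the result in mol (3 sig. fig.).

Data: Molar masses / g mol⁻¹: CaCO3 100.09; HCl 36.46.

n(CaCO3) = 237.0 / 100.09 = 2.368 mol
n(HCl) = 268.0 / 36.46 = 7.351 mol
n/ν for CaCO3 = 2.368/1 = 2.368
n/ν for HCl = 7.351/2 = 3.676
Smallest n/ν is CaCO3 → limiting reagent.
n(CO2) = (1/1) × 2.368 = 2.368 mol

2.37 mol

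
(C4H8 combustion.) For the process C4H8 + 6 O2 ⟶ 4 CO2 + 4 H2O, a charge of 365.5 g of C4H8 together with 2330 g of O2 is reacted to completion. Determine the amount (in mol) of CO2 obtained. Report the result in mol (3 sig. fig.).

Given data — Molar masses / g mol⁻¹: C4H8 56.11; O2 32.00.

26.1 mol

n(C4H8) = 365.5 / 56.11 = 6.514 mol
n(O2) = 2330 / 32.00 = 72.81 mol
n/ν → C4H8: 6.514, O2: 12.14; C4H8 is limiting.
n(CO2) = (4/1) × 6.514 = 26.06 mol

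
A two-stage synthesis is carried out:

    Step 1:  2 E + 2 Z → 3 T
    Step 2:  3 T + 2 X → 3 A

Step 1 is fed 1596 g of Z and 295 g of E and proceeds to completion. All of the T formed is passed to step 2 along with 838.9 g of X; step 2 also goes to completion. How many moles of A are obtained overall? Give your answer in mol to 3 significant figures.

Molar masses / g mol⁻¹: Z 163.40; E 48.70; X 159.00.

7.91 mol

Step 1:
n(Z) = 1596 / 163.40 = 9.767 mol
n(E) = 295.0 / 48.70 = 6.057 mol
n/ν for Z = 9.767/2 = 4.884
n/ν for E = 6.057/2 = 3.029
Smallest n/ν is E → limiting reagent.
n(T) produced = (3/2) × 6.057 = 9.086 mol
Step 2:
n(T) available = 9.086 mol
n(X) = 838.9 / 159.00 = 5.276 mol
n/ν for T = 9.086/3 = 3.029
n/ν for X = 5.276/2 = 2.638
Smallest n/ν is X → limiting reagent.
n(A) = (3/2) × 5.276 = 7.914 mol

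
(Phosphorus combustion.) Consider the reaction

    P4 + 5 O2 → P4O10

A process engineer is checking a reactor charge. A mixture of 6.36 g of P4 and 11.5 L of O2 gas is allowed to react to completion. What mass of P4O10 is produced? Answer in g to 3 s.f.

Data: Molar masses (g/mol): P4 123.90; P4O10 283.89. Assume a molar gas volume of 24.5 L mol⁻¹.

n(P4) = 6.360 / 123.90 = 0.05133 mol
n(O2) = 11.50 / 24.5 = 0.4694 mol
n/ν for P4 = 0.05133/1 = 0.05133
n/ν for O2 = 0.4694/5 = 0.09388
Smallest n/ν is P4 → limiting reagent.
n(P4O10) = (1/1) × 0.05133 = 0.05133 mol
mass = 0.05133 × 283.89 = 14.57 g

14.6 g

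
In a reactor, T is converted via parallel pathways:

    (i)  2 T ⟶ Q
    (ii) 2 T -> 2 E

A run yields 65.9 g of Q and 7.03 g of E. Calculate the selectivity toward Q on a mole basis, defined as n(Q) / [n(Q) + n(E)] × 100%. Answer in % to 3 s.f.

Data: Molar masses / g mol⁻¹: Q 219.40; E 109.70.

82.4 %

n(Q) = 65.9 / 219.40 = 0.3004 mol
n(E) = 7.03 / 109.70 = 0.06408 mol
selectivity = 0.3004/(0.3004+0.06408) × 100 = 82.42 %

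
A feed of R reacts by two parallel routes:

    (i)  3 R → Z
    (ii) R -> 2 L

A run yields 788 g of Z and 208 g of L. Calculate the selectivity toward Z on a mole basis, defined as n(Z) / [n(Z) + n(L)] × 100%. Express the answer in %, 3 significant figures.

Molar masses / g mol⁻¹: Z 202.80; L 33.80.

38.7 %

n(Z) = 788 / 202.80 = 3.886 mol
n(L) = 208 / 33.80 = 6.154 mol
selectivity = 3.886/(3.886+6.154) × 100 = 38.71 %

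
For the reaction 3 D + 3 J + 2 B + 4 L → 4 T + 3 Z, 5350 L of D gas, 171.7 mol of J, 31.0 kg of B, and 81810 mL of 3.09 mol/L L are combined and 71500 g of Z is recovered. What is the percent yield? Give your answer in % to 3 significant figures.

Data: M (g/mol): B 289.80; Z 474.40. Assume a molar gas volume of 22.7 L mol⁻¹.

n(D) = 5350 / 22.7 = 235.7 mol
n(J) = 171.7 mol
n(B) = 31.00×1000 / 289.80 = 107.0 mol
n(L) = 3.09 × 81810/1000 = 252.8 mol
n/ν for D = 235.7/3 = 78.57
n/ν for J = 171.7/3 = 57.23
n/ν for B = 107.0/2 = 53.50
n/ν for L = 252.8/4 = 63.20
Smallest n/ν is B → limiting reagent.
theoretical n(Z) = (3/2) × 107.0 = 160.5 mol → 76140 g
% yield = 71500 / 76140 × 100 = 93.91 %

93.9 %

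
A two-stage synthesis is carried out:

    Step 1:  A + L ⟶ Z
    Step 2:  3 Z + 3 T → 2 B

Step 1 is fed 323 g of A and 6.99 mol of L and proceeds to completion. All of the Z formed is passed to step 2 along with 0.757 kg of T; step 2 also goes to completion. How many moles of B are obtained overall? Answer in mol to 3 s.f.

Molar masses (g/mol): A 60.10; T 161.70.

3.12 mol

Step 1:
n(A) = 323.0 / 60.10 = 5.374 mol
n(L) = 6.990 mol
n/ν → A: 5.374, L: 6.990; A is limiting.
n(Z) produced = (1/1) × 5.374 = 5.374 mol
Step 2:
n(Z) available = 5.374 mol
n(T) = 0.7570×1000 / 161.70 = 4.682 mol
n/ν → Z: 1.791, T: 1.561; T is limiting.
n(B) = (2/3) × 4.682 = 3.121 mol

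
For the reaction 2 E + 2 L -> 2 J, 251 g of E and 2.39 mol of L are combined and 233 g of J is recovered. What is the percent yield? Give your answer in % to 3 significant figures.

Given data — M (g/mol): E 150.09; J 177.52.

n(E) = 251.0 / 150.09 = 1.672 mol
n(L) = 2.390 mol
n/ν → E: 0.8360, L: 1.195; E is limiting.
theoretical n(J) = (2/2) × 1.672 = 1.672 mol → 296.8 g
% yield = 233 / 296.8 × 100 = 78.50 %

78.5 %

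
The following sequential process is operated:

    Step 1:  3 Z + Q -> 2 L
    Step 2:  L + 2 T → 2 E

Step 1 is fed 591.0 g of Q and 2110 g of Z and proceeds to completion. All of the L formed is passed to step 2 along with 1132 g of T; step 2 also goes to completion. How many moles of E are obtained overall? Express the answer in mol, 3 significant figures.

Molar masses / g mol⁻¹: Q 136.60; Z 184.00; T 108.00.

Step 1:
n(Q) = 591.0 / 136.60 = 4.327 mol
n(Z) = 2110 / 184.00 = 11.47 mol
n/ν for Q = 4.327/1 = 4.327
n/ν for Z = 11.47/3 = 3.823
Smallest n/ν is Z → limiting reagent.
n(L) produced = (2/3) × 11.47 = 7.647 mol
Step 2:
n(L) available = 7.647 mol
n(T) = 1132 / 108.00 = 10.48 mol
n/ν for L = 7.647/1 = 7.647
n/ν for T = 10.48/2 = 5.240
Smallest n/ν is T → limiting reagent.
n(E) = (2/2) × 10.48 = 10.48 mol

10.5 mol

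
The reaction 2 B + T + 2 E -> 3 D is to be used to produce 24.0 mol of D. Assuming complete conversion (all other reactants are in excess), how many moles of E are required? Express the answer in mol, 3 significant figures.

n(D) = 24.00 mol
n(E) = (2/3) × 24.00 = 16.00 mol

16.0 mol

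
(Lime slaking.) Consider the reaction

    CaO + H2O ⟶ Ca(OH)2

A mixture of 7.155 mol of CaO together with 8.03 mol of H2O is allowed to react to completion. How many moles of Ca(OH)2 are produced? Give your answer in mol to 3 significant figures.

n(CaO) = 7.155 mol
n(H2O) = 8.030 mol
n/ν → CaO: 7.155, H2O: 8.030; CaO is limiting.
n(Ca(OH)2) = (1/1) × 7.155 = 7.155 mol

7.16 mol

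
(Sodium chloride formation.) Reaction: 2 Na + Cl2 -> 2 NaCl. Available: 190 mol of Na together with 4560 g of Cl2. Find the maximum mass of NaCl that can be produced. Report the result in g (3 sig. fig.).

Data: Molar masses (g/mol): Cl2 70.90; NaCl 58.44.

7520 g

n(Na) = 190.0 mol
n(Cl2) = 4560 / 70.90 = 64.32 mol
n/ν → Na: 95.00, Cl2: 64.32; Cl2 is limiting.
n(NaCl) = (2/1) × 64.32 = 128.6 mol
mass = 128.6 × 58.44 = 7515 g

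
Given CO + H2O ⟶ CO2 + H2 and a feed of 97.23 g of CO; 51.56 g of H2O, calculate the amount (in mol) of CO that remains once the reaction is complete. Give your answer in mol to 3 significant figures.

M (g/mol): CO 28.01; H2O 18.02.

0.610 mol

n(CO) = 97.23 / 28.01 = 3.471 mol
n(H2O) = 51.56 / 18.02 = 2.861 mol
n/ν for CO = 3.471/1 = 3.471
n/ν for H2O = 2.861/1 = 2.861
Smallest n/ν is H2O → limiting reagent.
CO consumed = (1/1) × 2.861 = 2.861 mol
CO remaining = 3.471 − 2.861 = 0.6100 mol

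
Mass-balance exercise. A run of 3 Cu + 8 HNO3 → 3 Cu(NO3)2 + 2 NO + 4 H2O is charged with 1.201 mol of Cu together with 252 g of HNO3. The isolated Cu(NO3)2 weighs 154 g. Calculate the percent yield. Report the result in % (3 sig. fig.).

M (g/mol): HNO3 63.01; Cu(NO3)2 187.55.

68.4 %

n(Cu) = 1.201 mol
n(HNO3) = 252.0 / 63.01 = 3.999 mol
n/ν for Cu = 1.201/3 = 0.4003
n/ν for HNO3 = 3.999/8 = 0.4999
Smallest n/ν is Cu → limiting reagent.
theoretical n(Cu(NO3)2) = (3/3) × 1.201 = 1.201 mol → 225.2 g
% yield = 154 / 225.2 × 100 = 68.38 %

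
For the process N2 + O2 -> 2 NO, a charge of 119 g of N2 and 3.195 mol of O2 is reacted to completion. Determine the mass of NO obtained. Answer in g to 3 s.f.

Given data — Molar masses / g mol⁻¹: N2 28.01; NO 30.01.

n(N2) = 119.0 / 28.01 = 4.248 mol
n(O2) = 3.195 mol
n/ν for N2 = 4.248/1 = 4.248
n/ν for O2 = 3.195/1 = 3.195
Smallest n/ν is O2 → limiting reagent.
n(NO) = (2/1) × 3.195 = 6.390 mol
mass = 6.390 × 30.01 = 191.8 g

192 g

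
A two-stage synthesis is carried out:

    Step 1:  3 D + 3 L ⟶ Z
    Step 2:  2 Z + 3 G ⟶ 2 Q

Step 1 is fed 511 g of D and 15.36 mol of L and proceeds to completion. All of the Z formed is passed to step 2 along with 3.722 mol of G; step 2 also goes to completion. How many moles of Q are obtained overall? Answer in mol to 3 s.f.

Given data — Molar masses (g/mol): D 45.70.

Step 1:
n(D) = 511.0 / 45.70 = 11.18 mol
n(L) = 15.36 mol
n/ν → D: 3.727, L: 5.120; D is limiting.
n(Z) produced = (1/3) × 11.18 = 3.727 mol
Step 2:
n(Z) available = 3.727 mol
n(G) = 3.722 mol
n/ν → Z: 1.864, G: 1.241; G is limiting.
n(Q) = (2/3) × 3.722 = 2.481 mol

2.48 mol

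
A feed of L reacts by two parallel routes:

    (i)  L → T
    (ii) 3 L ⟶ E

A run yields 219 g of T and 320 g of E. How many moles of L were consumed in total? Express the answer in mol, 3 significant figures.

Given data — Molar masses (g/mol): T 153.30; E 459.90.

3.52 mol

n(T) = 219 / 153.30 = 1.429 mol
n(E) = 320 / 459.90 = 0.6958 mol
n(L) via (i) = (1/1)×1.429 = 1.429 mol
n(L) via (ii) = (3/1)×0.6958 = 2.087 mol
total n(L) = 1.429 + 2.087 = 3.516 mol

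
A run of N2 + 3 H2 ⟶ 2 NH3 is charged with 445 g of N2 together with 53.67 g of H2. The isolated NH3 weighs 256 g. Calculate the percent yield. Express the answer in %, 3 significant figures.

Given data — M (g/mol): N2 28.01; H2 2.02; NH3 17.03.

84.9 %

n(N2) = 445.0 / 28.01 = 15.89 mol
n(H2) = 53.67 / 2.02 = 26.57 mol
n/ν for N2 = 15.89/1 = 15.89
n/ν for H2 = 26.57/3 = 8.857
Smallest n/ν is H2 → limiting reagent.
theoretical n(NH3) = (2/3) × 26.57 = 17.71 mol → 301.6 g
% yield = 256 / 301.6 × 100 = 84.88 %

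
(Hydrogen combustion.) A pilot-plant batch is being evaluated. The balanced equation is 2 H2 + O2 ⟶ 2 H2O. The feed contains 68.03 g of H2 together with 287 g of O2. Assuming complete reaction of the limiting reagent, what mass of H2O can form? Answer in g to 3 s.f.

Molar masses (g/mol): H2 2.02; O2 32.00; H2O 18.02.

n(H2) = 68.03 / 2.02 = 33.68 mol
n(O2) = 287.0 / 32.00 = 8.969 mol
n/ν for H2 = 33.68/2 = 16.84
n/ν for O2 = 8.969/1 = 8.969
Smallest n/ν is O2 → limiting reagent.
n(H2O) = (2/1) × 8.969 = 17.94 mol
mass = 17.94 × 18.02 = 323.3 g

323 g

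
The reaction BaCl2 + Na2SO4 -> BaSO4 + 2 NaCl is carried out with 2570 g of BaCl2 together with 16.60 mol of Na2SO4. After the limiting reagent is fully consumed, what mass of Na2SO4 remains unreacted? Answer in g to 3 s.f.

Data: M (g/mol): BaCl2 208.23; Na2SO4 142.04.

n(BaCl2) = 2570 / 208.23 = 12.34 mol
n(Na2SO4) = 16.60 mol
n/ν for BaCl2 = 12.34/1 = 12.34
n/ν for Na2SO4 = 16.60/1 = 16.60
Smallest n/ν is BaCl2 → limiting reagent.
Na2SO4 consumed = (1/1) × 12.34 = 12.34 mol
Na2SO4 remaining = 16.60 − 12.34 = 4.260 mol
mass = 4.260 × 142.04 = 605.1 g

605 g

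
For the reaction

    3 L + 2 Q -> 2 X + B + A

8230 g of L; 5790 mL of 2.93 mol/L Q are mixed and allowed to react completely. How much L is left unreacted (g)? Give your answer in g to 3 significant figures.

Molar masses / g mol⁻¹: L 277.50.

1170 g

n(L) = 8230 / 277.50 = 29.66 mol
n(Q) = 2.93 × 5790/1000 = 16.96 mol
n/ν for L = 29.66/3 = 9.887
n/ν for Q = 16.96/2 = 8.480
Smallest n/ν is Q → limiting reagent.
L consumed = (3/2) × 16.96 = 25.44 mol
L remaining = 29.66 − 25.44 = 4.220 mol
mass = 4.220 × 277.50 = 1171 g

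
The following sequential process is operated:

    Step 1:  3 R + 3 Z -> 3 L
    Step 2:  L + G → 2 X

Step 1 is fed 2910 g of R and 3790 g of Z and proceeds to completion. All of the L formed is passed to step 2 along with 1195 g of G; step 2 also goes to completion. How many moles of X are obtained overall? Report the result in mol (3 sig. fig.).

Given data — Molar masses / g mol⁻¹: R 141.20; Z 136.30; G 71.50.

Step 1:
n(R) = 2910 / 141.20 = 20.61 mol
n(Z) = 3790 / 136.30 = 27.81 mol
n/ν for R = 20.61/3 = 6.870
n/ν for Z = 27.81/3 = 9.270
Smallest n/ν is R → limiting reagent.
n(L) produced = (3/3) × 20.61 = 20.61 mol
Step 2:
n(L) available = 20.61 mol
n(G) = 1195 / 71.50 = 16.71 mol
n/ν for L = 20.61/1 = 20.61
n/ν for G = 16.71/1 = 16.71
Smallest n/ν is G → limiting reagent.
n(X) = (2/1) × 16.71 = 33.42 mol

33.4 mol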